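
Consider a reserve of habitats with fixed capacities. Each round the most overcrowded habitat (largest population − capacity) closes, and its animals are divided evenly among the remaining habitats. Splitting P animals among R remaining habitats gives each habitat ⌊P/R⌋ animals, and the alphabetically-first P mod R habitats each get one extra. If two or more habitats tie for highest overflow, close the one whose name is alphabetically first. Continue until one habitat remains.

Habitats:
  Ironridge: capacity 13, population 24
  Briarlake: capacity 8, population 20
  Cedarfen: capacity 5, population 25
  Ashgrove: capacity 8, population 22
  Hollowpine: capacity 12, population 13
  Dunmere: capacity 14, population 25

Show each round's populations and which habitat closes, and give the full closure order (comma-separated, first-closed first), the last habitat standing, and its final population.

Closure order: Cedarfen, Ashgrove, Briarlake, Dunmere, Ironridge
Last habitat: Hollowpine with 129 animals

Round 1: Ashgrove=22 Briarlake=20 Cedarfen=25 Dunmere=25 Hollowpine=13 Ironridge=24 → close Cedarfen (overflow 20)
  25÷5 = 5 each, +1 to first 0
Round 2: Ashgrove=27 Briarlake=25 Dunmere=30 Hollowpine=18 Ironridge=29 → close Ashgrove (overflow 19)
  27÷4 = 6 each, +1 to first 3
Round 3: Briarlake=32 Dunmere=37 Hollowpine=25 Ironridge=35 → close Briarlake (overflow 24)
  32÷3 = 10 each, +1 to first 2
Round 4: Dunmere=48 Hollowpine=36 Ironridge=45 → close Dunmere (overflow 34)
  48÷2 = 24 each, +1 to first 0
Round 5: Hollowpine=60 Ironridge=69 → close Ironridge (overflow 56)
  69÷1 = 69 each, +1 to first 0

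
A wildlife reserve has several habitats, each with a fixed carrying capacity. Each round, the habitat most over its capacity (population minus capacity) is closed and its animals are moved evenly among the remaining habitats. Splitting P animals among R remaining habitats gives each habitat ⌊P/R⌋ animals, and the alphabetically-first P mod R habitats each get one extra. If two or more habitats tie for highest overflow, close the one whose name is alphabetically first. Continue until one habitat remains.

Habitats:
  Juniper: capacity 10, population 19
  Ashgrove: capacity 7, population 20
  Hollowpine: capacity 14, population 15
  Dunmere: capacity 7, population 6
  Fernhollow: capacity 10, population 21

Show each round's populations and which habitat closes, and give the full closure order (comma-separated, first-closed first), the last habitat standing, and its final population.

Closure order: Ashgrove, Fernhollow, Juniper, Hollowpine
Last habitat: Dunmere with 81 animals

Round 1: Ashgrove=20 Dunmere=6 Fernhollow=21 Hollowpine=15 Juniper=19 → close Ashgrove (overflow 13)
  20÷4 = 5 each, +1 to first 0
Round 2: Dunmere=11 Fernhollow=26 Hollowpine=20 Juniper=24 → close Fernhollow (overflow 16)
  26÷3 = 8 each, +1 to first 2
Round 3: Dunmere=20 Hollowpine=29 Juniper=32 → close Juniper (overflow 22)
  32÷2 = 16 each, +1 to first 0
Round 4: Dunmere=36 Hollowpine=45 → close Hollowpine (overflow 31)
  45÷1 = 45 each, +1 to first 0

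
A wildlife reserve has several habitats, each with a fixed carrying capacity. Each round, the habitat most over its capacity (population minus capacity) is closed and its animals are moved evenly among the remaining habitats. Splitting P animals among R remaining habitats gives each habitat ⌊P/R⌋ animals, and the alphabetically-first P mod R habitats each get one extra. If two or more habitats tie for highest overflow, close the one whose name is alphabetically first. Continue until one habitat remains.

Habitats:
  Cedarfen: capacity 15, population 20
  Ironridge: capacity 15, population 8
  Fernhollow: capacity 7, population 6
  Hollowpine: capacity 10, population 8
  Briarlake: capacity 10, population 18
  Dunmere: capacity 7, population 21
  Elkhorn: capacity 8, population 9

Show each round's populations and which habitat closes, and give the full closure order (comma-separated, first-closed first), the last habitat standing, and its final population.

Closure order: Dunmere, Briarlake, Cedarfen, Elkhorn, Fernhollow, Hollowpine
Last habitat: Ironridge with 90 animals

Round 1: Briarlake=18 Cedarfen=20 Dunmere=21 Elkhorn=9 Fernhollow=6 Hollowpine=8 Ironridge=8 → close Dunmere (overflow 14)
  21÷6 = 3 each, +1 to first 3
Round 2: Briarlake=22 Cedarfen=24 Elkhorn=13 Fernhollow=9 Hollowpine=11 Ironridge=11 → close Briarlake (overflow 12)
  22÷5 = 4 each, +1 to first 2
Round 3: Cedarfen=29 Elkhorn=18 Fernhollow=13 Hollowpine=15 Ironridge=15 → close Cedarfen (overflow 14)
  29÷4 = 7 each, +1 to first 1
Round 4: Elkhorn=26 Fernhollow=20 Hollowpine=22 Ironridge=22 → close Elkhorn (overflow 18)
  26÷3 = 8 each, +1 to first 2
Round 5: Fernhollow=29 Hollowpine=31 Ironridge=30 → close Fernhollow (overflow 22)
  29÷2 = 14 each, +1 to first 1
Round 6: Hollowpine=46 Ironridge=44 → close Hollowpine (overflow 36)
  46÷1 = 46 each, +1 to first 0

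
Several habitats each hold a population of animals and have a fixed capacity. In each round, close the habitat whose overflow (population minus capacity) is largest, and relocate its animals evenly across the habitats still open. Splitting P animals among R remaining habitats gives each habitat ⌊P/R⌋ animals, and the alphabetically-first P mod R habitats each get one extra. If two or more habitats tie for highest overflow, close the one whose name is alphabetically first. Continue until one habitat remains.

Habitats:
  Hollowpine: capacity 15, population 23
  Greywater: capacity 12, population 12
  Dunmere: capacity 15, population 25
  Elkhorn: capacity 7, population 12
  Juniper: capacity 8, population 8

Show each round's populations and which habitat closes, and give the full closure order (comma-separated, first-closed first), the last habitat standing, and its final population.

Round 1: Dunmere=25 Elkhorn=12 Greywater=12 Hollowpine=23 Juniper=8 → close Dunmere (overflow 10)
  25÷4 = 6 each, +1 to first 1
Round 2: Elkhorn=19 Greywater=18 Hollowpine=29 Juniper=14 → close Hollowpine (overflow 14)
  29÷3 = 9 each, +1 to first 2
Round 3: Elkhorn=29 Greywater=28 Juniper=23 → close Elkhorn (overflow 22)
  29÷2 = 14 each, +1 to first 1
Round 4: Greywater=43 Juniper=37 → close Greywater (overflow 31)
  43÷1 = 43 each, +1 to first 0

Closure order: Dunmere, Hollowpine, Elkhorn, Greywater
Last habitat: Juniper with 80 animals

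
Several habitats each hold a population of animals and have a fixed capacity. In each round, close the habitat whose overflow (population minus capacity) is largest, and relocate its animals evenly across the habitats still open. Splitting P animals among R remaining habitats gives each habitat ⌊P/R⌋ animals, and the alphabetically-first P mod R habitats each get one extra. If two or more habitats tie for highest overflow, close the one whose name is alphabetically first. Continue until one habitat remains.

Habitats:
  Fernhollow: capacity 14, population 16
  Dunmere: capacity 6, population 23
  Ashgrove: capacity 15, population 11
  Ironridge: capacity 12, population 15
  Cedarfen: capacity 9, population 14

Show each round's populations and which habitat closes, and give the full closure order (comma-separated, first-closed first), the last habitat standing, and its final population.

Round 1: Ashgrove=11 Cedarfen=14 Dunmere=23 Fernhollow=16 Ironridge=15 → close Dunmere (overflow 17)
  23÷4 = 5 each, +1 to first 3
Round 2: Ashgrove=17 Cedarfen=20 Fernhollow=22 Ironridge=20 → close Cedarfen (overflow 11)
  20÷3 = 6 each, +1 to first 2
Round 3: Ashgrove=24 Fernhollow=29 Ironridge=26 → close Fernhollow (overflow 15)
  29÷2 = 14 each, +1 to first 1
Round 4: Ashgrove=39 Ironridge=40 → close Ironridge (overflow 28)
  40÷1 = 40 each, +1 to first 0

Closure order: Dunmere, Cedarfen, Fernhollow, Ironridge
Last habitat: Ashgrove with 79 animals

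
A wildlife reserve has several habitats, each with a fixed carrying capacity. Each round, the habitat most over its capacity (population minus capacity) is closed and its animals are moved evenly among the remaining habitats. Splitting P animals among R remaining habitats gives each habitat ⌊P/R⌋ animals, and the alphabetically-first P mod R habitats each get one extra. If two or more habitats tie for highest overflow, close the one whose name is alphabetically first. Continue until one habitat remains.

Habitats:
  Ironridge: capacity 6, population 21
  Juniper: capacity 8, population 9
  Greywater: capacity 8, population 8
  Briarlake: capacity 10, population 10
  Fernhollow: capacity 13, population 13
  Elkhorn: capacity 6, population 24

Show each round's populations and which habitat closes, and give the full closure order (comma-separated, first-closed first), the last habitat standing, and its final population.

Closure order: Elkhorn, Ironridge, Briarlake, Fernhollow, Greywater
Last habitat: Juniper with 85 animals

Round 1: Briarlake=10 Elkhorn=24 Fernhollow=13 Greywater=8 Ironridge=21 Juniper=9 → close Elkhorn (overflow 18)
  24÷5 = 4 each, +1 to first 4
Round 2: Briarlake=15 Fernhollow=18 Greywater=13 Ironridge=26 Juniper=13 → close Ironridge (overflow 20)
  26÷4 = 6 each, +1 to first 2
Round 3: Briarlake=22 Fernhollow=25 Greywater=19 Juniper=19 → close Briarlake (overflow 12)
  22÷3 = 7 each, +1 to first 1
Round 4: Fernhollow=33 Greywater=26 Juniper=26 → close Fernhollow (overflow 20)
  33÷2 = 16 each, +1 to first 1
Round 5: Greywater=43 Juniper=42 → close Greywater (overflow 35)
  43÷1 = 43 each, +1 to first 0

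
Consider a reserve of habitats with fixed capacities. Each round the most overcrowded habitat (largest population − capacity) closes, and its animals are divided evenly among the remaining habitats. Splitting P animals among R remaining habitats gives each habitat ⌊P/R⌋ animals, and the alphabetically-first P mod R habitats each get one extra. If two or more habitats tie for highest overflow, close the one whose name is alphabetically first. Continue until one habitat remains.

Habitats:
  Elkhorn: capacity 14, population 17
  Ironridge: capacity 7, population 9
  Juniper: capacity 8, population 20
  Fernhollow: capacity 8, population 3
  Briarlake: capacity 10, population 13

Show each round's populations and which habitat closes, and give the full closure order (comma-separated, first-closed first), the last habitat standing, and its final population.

Round 1: Briarlake=13 Elkhorn=17 Fernhollow=3 Ironridge=9 Juniper=20 → close Juniper (overflow 12)
  20÷4 = 5 each, +1 to first 0
Round 2: Briarlake=18 Elkhorn=22 Fernhollow=8 Ironridge=14 → close Briarlake (overflow 8)
  18÷3 = 6 each, +1 to first 0
Round 3: Elkhorn=28 Fernhollow=14 Ironridge=20 → close Elkhorn (overflow 14)
  28÷2 = 14 each, +1 to first 0
Round 4: Fernhollow=28 Ironridge=34 → close Ironridge (overflow 27)
  34÷1 = 34 each, +1 to first 0

Closure order: Juniper, Briarlake, Elkhorn, Ironridge
Last habitat: Fernhollow with 62 animals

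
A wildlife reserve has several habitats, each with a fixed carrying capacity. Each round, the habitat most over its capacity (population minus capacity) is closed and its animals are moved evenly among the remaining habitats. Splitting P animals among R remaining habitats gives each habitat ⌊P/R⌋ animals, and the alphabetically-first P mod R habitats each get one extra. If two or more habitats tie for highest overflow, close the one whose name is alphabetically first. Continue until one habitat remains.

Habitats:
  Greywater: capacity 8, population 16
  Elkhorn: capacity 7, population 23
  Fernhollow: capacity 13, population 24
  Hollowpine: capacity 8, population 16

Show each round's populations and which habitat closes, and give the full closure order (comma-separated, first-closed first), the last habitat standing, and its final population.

Round 1: Elkhorn=23 Fernhollow=24 Greywater=16 Hollowpine=16 → close Elkhorn (overflow 16)
  23÷3 = 7 each, +1 to first 2
Round 2: Fernhollow=32 Greywater=24 Hollowpine=23 → close Fernhollow (overflow 19)
  32÷2 = 16 each, +1 to first 0
Round 3: Greywater=40 Hollowpine=39 → close Greywater (overflow 32)
  40÷1 = 40 each, +1 to first 0

Closure order: Elkhorn, Fernhollow, Greywater
Last habitat: Hollowpine with 79 animals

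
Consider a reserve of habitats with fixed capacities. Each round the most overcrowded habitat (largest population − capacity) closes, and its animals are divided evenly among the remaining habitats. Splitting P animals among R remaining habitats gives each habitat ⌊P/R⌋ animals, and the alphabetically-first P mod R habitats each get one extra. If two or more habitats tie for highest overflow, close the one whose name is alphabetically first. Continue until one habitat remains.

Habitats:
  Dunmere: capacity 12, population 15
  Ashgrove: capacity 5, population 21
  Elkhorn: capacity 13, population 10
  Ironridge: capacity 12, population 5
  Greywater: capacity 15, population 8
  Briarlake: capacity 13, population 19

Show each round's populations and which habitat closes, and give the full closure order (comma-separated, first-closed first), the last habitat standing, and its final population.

Closure order: Ashgrove, Briarlake, Dunmere, Elkhorn, Greywater
Last habitat: Ironridge with 78 animals

Round 1: Ashgrove=21 Briarlake=19 Dunmere=15 Elkhorn=10 Greywater=8 Ironridge=5 → close Ashgrove (overflow 16)
  21÷5 = 4 each, +1 to first 1
Round 2: Briarlake=24 Dunmere=19 Elkhorn=14 Greywater=12 Ironridge=9 → close Briarlake (overflow 11)
  24÷4 = 6 each, +1 to first 0
Round 3: Dunmere=25 Elkhorn=20 Greywater=18 Ironridge=15 → close Dunmere (overflow 13)
  25÷3 = 8 each, +1 to first 1
Round 4: Elkhorn=29 Greywater=26 Ironridge=23 → close Elkhorn (overflow 16)
  29÷2 = 14 each, +1 to first 1
Round 5: Greywater=41 Ironridge=37 → close Greywater (overflow 26)
  41÷1 = 41 each, +1 to first 0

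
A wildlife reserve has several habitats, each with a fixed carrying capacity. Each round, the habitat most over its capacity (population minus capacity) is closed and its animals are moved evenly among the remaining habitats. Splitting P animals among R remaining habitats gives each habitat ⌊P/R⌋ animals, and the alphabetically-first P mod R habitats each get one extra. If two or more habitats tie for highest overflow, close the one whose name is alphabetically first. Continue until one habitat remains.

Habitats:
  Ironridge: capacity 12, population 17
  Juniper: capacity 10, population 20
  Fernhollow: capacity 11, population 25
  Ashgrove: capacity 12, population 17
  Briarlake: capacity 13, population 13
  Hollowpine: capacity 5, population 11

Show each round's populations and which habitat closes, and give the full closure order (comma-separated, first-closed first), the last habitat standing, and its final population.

Round 1: Ashgrove=17 Briarlake=13 Fernhollow=25 Hollowpine=11 Ironridge=17 Juniper=20 → close Fernhollow (overflow 14)
  25÷5 = 5 each, +1 to first 0
Round 2: Ashgrove=22 Briarlake=18 Hollowpine=16 Ironridge=22 Juniper=25 → close Juniper (overflow 15)
  25÷4 = 6 each, +1 to first 1
Round 3: Ashgrove=29 Briarlake=24 Hollowpine=22 Ironridge=28 → close Ashgrove (overflow 17)
  29÷3 = 9 each, +1 to first 2
Round 4: Briarlake=34 Hollowpine=32 Ironridge=37 → close Hollowpine (overflow 27)
  32÷2 = 16 each, +1 to first 0
Round 5: Briarlake=50 Ironridge=53 → close Ironridge (overflow 41)
  53÷1 = 53 each, +1 to first 0

Closure order: Fernhollow, Juniper, Ashgrove, Hollowpine, Ironridge
Last habitat: Briarlake with 103 animals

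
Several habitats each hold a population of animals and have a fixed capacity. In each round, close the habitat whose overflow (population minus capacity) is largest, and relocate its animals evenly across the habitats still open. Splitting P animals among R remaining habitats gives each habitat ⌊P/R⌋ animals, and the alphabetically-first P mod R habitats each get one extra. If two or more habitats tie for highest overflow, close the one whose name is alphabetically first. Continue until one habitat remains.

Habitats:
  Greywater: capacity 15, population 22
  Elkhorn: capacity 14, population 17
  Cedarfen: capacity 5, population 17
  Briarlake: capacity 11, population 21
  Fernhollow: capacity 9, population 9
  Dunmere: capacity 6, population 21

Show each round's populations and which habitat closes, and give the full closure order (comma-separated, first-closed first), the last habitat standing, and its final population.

Closure order: Dunmere, Cedarfen, Briarlake, Greywater, Elkhorn
Last habitat: Fernhollow with 107 animals

Round 1: Briarlake=21 Cedarfen=17 Dunmere=21 Elkhorn=17 Fernhollow=9 Greywater=22 → close Dunmere (overflow 15)
  21÷5 = 4 each, +1 to first 1
Round 2: Briarlake=26 Cedarfen=21 Elkhorn=21 Fernhollow=13 Greywater=26 → close Cedarfen (overflow 16)
  21÷4 = 5 each, +1 to first 1
Round 3: Briarlake=32 Elkhorn=26 Fernhollow=18 Greywater=31 → close Briarlake (overflow 21)
  32÷3 = 10 each, +1 to first 2
Round 4: Elkhorn=37 Fernhollow=29 Greywater=41 → close Greywater (overflow 26)
  41÷2 = 20 each, +1 to first 1
Round 5: Elkhorn=58 Fernhollow=49 → close Elkhorn (overflow 44)
  58÷1 = 58 each, +1 to first 0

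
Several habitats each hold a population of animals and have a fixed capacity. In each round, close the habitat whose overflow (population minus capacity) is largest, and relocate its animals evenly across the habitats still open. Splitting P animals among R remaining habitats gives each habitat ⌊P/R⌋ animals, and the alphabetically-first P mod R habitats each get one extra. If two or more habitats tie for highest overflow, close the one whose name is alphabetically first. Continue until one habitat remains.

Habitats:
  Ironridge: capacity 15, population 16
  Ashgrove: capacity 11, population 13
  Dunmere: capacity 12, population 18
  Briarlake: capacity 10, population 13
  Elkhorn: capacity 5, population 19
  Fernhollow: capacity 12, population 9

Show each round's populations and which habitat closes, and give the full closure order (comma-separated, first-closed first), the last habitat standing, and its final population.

Closure order: Elkhorn, Dunmere, Briarlake, Ashgrove, Ironridge
Last habitat: Fernhollow with 88 animals

Round 1: Ashgrove=13 Briarlake=13 Dunmere=18 Elkhorn=19 Fernhollow=9 Ironridge=16 → close Elkhorn (overflow 14)
  19÷5 = 3 each, +1 to first 4
Round 2: Ashgrove=17 Briarlake=17 Dunmere=22 Fernhollow=13 Ironridge=19 → close Dunmere (overflow 10)
  22÷4 = 5 each, +1 to first 2
Round 3: Ashgrove=23 Briarlake=23 Fernhollow=18 Ironridge=24 → close Briarlake (overflow 13)
  23÷3 = 7 each, +1 to first 2
Round 4: Ashgrove=31 Fernhollow=26 Ironridge=31 → close Ashgrove (overflow 20)
  31÷2 = 15 each, +1 to first 1
Round 5: Fernhollow=42 Ironridge=46 → close Ironridge (overflow 31)
  46÷1 = 46 each, +1 to first 0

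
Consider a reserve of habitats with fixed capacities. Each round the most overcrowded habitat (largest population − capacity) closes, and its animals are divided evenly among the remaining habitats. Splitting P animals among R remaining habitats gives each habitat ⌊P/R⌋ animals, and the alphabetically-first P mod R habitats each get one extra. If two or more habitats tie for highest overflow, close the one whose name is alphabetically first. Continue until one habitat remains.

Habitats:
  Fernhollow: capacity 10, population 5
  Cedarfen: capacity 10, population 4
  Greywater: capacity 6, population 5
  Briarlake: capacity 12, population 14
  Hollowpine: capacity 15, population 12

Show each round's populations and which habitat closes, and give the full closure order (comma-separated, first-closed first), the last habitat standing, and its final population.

Round 1: Briarlake=14 Cedarfen=4 Fernhollow=5 Greywater=5 Hollowpine=12 → close Briarlake (overflow 2)
  14÷4 = 3 each, +1 to first 2
Round 2: Cedarfen=8 Fernhollow=9 Greywater=8 Hollowpine=15 → close Greywater (overflow 2)
  8÷3 = 2 each, +1 to first 2
Round 3: Cedarfen=11 Fernhollow=12 Hollowpine=17 → close Fernhollow (overflow 2)
  12÷2 = 6 each, +1 to first 0
Round 4: Cedarfen=17 Hollowpine=23 → close Hollowpine (overflow 8)
  23÷1 = 23 each, +1 to first 0

Closure order: Briarlake, Greywater, Fernhollow, Hollowpine
Last habitat: Cedarfen with 40 animals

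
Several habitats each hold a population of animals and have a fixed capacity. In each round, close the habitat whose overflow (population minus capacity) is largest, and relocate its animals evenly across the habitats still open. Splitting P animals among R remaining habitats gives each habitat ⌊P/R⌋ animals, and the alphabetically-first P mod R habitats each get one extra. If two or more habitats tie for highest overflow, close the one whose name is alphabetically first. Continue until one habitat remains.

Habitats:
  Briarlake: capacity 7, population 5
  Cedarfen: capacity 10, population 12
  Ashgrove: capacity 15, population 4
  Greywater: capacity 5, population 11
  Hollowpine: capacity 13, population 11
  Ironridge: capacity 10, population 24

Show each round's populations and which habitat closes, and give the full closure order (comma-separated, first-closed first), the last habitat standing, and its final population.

Closure order: Ironridge, Greywater, Cedarfen, Briarlake, Hollowpine
Last habitat: Ashgrove with 67 animals

Round 1: Ashgrove=4 Briarlake=5 Cedarfen=12 Greywater=11 Hollowpine=11 Ironridge=24 → close Ironridge (overflow 14)
  24÷5 = 4 each, +1 to first 4
Round 2: Ashgrove=9 Briarlake=10 Cedarfen=17 Greywater=16 Hollowpine=15 → close Greywater (overflow 11)
  16÷4 = 4 each, +1 to first 0
Round 3: Ashgrove=13 Briarlake=14 Cedarfen=21 Hollowpine=19 → close Cedarfen (overflow 11)
  21÷3 = 7 each, +1 to first 0
Round 4: Ashgrove=20 Briarlake=21 Hollowpine=26 → close Briarlake (overflow 14)
  21÷2 = 10 each, +1 to first 1
Round 5: Ashgrove=31 Hollowpine=36 → close Hollowpine (overflow 23)
  36÷1 = 36 each, +1 to first 0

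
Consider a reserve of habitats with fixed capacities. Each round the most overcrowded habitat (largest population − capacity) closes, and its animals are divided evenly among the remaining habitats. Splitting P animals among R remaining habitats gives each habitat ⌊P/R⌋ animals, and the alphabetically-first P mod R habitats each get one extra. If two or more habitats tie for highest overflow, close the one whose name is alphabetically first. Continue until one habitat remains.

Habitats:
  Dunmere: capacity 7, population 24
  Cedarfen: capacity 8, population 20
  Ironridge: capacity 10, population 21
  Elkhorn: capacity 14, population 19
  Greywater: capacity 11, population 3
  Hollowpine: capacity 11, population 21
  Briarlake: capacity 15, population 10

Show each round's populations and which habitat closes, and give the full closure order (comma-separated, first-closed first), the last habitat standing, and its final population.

Round 1: Briarlake=10 Cedarfen=20 Dunmere=24 Elkhorn=19 Greywater=3 Hollowpine=21 Ironridge=21 → close Dunmere (overflow 17)
  24÷6 = 4 each, +1 to first 0
Round 2: Briarlake=14 Cedarfen=24 Elkhorn=23 Greywater=7 Hollowpine=25 Ironridge=25 → close Cedarfen (overflow 16)
  24÷5 = 4 each, +1 to first 4
Round 3: Briarlake=19 Elkhorn=28 Greywater=12 Hollowpine=30 Ironridge=29 → close Hollowpine (overflow 19)
  30÷4 = 7 each, +1 to first 2
Round 4: Briarlake=27 Elkhorn=36 Greywater=19 Ironridge=36 → close Ironridge (overflow 26)
  36÷3 = 12 each, +1 to first 0
Round 5: Briarlake=39 Elkhorn=48 Greywater=31 → close Elkhorn (overflow 34)
  48÷2 = 24 each, +1 to first 0
Round 6: Briarlake=63 Greywater=55 → close Briarlake (overflow 48)
  63÷1 = 63 each, +1 to first 0

Closure order: Dunmere, Cedarfen, Hollowpine, Ironridge, Elkhorn, Briarlake
Last habitat: Greywater with 118 animals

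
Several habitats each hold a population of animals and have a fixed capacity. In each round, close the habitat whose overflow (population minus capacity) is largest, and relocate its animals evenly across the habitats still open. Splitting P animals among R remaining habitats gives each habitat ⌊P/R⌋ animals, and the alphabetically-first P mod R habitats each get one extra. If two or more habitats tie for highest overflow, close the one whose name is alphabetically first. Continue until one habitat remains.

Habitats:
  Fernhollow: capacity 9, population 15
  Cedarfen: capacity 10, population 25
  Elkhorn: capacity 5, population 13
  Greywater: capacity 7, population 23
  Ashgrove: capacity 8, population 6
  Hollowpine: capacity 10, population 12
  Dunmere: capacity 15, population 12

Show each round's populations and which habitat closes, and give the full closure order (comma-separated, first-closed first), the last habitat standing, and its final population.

Closure order: Greywater, Cedarfen, Elkhorn, Fernhollow, Ashgrove, Hollowpine
Last habitat: Dunmere with 106 animals

Round 1: Ashgrove=6 Cedarfen=25 Dunmere=12 Elkhorn=13 Fernhollow=15 Greywater=23 Hollowpine=12 → close Greywater (overflow 16)
  23÷6 = 3 each, +1 to first 5
Round 2: Ashgrove=10 Cedarfen=29 Dunmere=16 Elkhorn=17 Fernhollow=19 Hollowpine=15 → close Cedarfen (overflow 19)
  29÷5 = 5 each, +1 to first 4
Round 3: Ashgrove=16 Dunmere=22 Elkhorn=23 Fernhollow=25 Hollowpine=20 → close Elkhorn (overflow 18)
  23÷4 = 5 each, +1 to first 3
Round 4: Ashgrove=22 Dunmere=28 Fernhollow=31 Hollowpine=25 → close Fernhollow (overflow 22)
  31÷3 = 10 each, +1 to first 1
Round 5: Ashgrove=33 Dunmere=38 Hollowpine=35 → close Ashgrove (overflow 25)
  33÷2 = 16 each, +1 to first 1
Round 6: Dunmere=55 Hollowpine=51 → close Hollowpine (overflow 41)
  51÷1 = 51 each, +1 to first 0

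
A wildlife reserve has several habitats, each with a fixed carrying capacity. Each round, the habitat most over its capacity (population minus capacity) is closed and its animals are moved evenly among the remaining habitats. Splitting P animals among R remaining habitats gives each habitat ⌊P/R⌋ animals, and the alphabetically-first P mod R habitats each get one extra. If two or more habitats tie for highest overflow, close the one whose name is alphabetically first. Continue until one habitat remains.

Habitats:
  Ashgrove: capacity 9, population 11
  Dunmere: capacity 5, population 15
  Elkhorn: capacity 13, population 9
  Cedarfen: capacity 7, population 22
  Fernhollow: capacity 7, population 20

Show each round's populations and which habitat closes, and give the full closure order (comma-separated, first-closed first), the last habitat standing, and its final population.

Closure order: Cedarfen, Fernhollow, Dunmere, Ashgrove
Last habitat: Elkhorn with 77 animals

Round 1: Ashgrove=11 Cedarfen=22 Dunmere=15 Elkhorn=9 Fernhollow=20 → close Cedarfen (overflow 15)
  22÷4 = 5 each, +1 to first 2
Round 2: Ashgrove=17 Dunmere=21 Elkhorn=14 Fernhollow=25 → close Fernhollow (overflow 18)
  25÷3 = 8 each, +1 to first 1
Round 3: Ashgrove=26 Dunmere=29 Elkhorn=22 → close Dunmere (overflow 24)
  29÷2 = 14 each, +1 to first 1
Round 4: Ashgrove=41 Elkhorn=36 → close Ashgrove (overflow 32)
  41÷1 = 41 each, +1 to first 0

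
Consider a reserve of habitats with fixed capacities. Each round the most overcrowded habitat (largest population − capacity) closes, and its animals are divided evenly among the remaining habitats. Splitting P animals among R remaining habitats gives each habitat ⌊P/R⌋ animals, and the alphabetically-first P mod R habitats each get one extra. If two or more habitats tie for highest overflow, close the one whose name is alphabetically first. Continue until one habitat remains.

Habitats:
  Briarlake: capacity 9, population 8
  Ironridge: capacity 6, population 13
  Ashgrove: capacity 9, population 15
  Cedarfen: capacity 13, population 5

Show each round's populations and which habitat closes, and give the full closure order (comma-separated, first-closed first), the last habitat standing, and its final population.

Round 1: Ashgrove=15 Briarlake=8 Cedarfen=5 Ironridge=13 → close Ironridge (overflow 7)
  13÷3 = 4 each, +1 to first 1
Round 2: Ashgrove=20 Briarlake=12 Cedarfen=9 → close Ashgrove (overflow 11)
  20÷2 = 10 each, +1 to first 0
Round 3: Briarlake=22 Cedarfen=19 → close Briarlake (overflow 13)
  22÷1 = 22 each, +1 to first 0

Closure order: Ironridge, Ashgrove, Briarlake
Last habitat: Cedarfen with 41 animals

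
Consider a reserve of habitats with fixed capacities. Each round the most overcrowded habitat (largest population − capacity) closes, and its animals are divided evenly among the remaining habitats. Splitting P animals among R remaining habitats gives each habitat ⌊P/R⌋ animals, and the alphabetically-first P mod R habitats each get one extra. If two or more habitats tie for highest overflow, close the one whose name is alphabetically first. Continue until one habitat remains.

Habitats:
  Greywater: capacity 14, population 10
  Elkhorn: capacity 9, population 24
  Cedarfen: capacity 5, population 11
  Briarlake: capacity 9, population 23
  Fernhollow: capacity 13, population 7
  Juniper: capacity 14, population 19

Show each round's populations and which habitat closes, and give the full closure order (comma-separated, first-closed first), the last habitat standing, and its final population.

Round 1: Briarlake=23 Cedarfen=11 Elkhorn=24 Fernhollow=7 Greywater=10 Juniper=19 → close Elkhorn (overflow 15)
  24÷5 = 4 each, +1 to first 4
Round 2: Briarlake=28 Cedarfen=16 Fernhollow=12 Greywater=15 Juniper=23 → close Briarlake (overflow 19)
  28÷4 = 7 each, +1 to first 0
Round 3: Cedarfen=23 Fernhollow=19 Greywater=22 Juniper=30 → close Cedarfen (overflow 18)
  23÷3 = 7 each, +1 to first 2
Round 4: Fernhollow=27 Greywater=30 Juniper=37 → close Juniper (overflow 23)
  37÷2 = 18 each, +1 to first 1
Round 5: Fernhollow=46 Greywater=48 → close Greywater (overflow 34)
  48÷1 = 48 each, +1 to first 0

Closure order: Elkhorn, Briarlake, Cedarfen, Juniper, Greywater
Last habitat: Fernhollow with 94 animals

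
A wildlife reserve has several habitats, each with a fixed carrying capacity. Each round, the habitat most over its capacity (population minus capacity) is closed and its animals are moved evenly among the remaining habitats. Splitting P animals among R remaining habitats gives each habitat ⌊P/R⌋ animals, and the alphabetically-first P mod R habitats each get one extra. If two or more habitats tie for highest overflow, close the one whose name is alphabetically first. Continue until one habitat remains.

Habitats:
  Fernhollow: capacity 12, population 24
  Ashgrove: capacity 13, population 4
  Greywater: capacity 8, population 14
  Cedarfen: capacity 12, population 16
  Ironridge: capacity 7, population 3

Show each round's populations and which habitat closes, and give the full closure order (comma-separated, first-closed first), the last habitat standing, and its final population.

Closure order: Fernhollow, Greywater, Cedarfen, Ironridge
Last habitat: Ashgrove with 61 animals

Round 1: Ashgrove=4 Cedarfen=16 Fernhollow=24 Greywater=14 Ironridge=3 → close Fernhollow (overflow 12)
  24÷4 = 6 each, +1 to first 0
Round 2: Ashgrove=10 Cedarfen=22 Greywater=20 Ironridge=9 → close Greywater (overflow 12)
  20÷3 = 6 each, +1 to first 2
Round 3: Ashgrove=17 Cedarfen=29 Ironridge=15 → close Cedarfen (overflow 17)
  29÷2 = 14 each, +1 to first 1
Round 4: Ashgrove=32 Ironridge=29 → close Ironridge (overflow 22)
  29÷1 = 29 each, +1 to first 0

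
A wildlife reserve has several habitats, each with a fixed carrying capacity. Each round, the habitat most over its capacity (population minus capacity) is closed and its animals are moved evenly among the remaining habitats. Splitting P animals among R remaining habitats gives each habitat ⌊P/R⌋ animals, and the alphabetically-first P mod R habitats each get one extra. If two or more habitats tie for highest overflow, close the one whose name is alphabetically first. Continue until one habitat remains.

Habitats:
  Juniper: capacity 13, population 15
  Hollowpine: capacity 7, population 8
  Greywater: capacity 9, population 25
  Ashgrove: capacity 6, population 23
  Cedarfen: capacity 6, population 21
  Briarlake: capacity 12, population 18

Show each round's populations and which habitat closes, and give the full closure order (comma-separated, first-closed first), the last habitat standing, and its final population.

Round 1: Ashgrove=23 Briarlake=18 Cedarfen=21 Greywater=25 Hollowpine=8 Juniper=15 → close Ashgrove (overflow 17)
  23÷5 = 4 each, +1 to first 3
Round 2: Briarlake=23 Cedarfen=26 Greywater=30 Hollowpine=12 Juniper=19 → close Greywater (overflow 21)
  30÷4 = 7 each, +1 to first 2
Round 3: Briarlake=31 Cedarfen=34 Hollowpine=19 Juniper=26 → close Cedarfen (overflow 28)
  34÷3 = 11 each, +1 to first 1
Round 4: Briarlake=43 Hollowpine=30 Juniper=37 → close Briarlake (overflow 31)
  43÷2 = 21 each, +1 to first 1
Round 5: Hollowpine=52 Juniper=58 → close Hollowpine (overflow 45)
  52÷1 = 52 each, +1 to first 0

Closure order: Ashgrove, Greywater, Cedarfen, Briarlake, Hollowpine
Last habitat: Juniper with 110 animals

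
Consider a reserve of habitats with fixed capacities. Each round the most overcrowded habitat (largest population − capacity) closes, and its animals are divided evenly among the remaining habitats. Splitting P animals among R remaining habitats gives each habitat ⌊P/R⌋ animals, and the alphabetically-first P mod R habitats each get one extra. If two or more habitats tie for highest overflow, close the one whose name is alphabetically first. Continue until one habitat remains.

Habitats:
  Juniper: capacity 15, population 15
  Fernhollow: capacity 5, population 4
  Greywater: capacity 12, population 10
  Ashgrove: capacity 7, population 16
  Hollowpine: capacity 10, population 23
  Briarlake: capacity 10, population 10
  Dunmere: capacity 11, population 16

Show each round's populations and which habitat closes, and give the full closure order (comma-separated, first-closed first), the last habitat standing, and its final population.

Round 1: Ashgrove=16 Briarlake=10 Dunmere=16 Fernhollow=4 Greywater=10 Hollowpine=23 Juniper=15 → close Hollowpine (overflow 13)
  23÷6 = 3 each, +1 to first 5
Round 2: Ashgrove=20 Briarlake=14 Dunmere=20 Fernhollow=8 Greywater=14 Juniper=18 → close Ashgrove (overflow 13)
  20÷5 = 4 each, +1 to first 0
Round 3: Briarlake=18 Dunmere=24 Fernhollow=12 Greywater=18 Juniper=22 → close Dunmere (overflow 13)
  24÷4 = 6 each, +1 to first 0
Round 4: Briarlake=24 Fernhollow=18 Greywater=24 Juniper=28 → close Briarlake (overflow 14)
  24÷3 = 8 each, +1 to first 0
Round 5: Fernhollow=26 Greywater=32 Juniper=36 → close Fernhollow (overflow 21)
  26÷2 = 13 each, +1 to first 0
Round 6: Greywater=45 Juniper=49 → close Juniper (overflow 34)
  49÷1 = 49 each, +1 to first 0

Closure order: Hollowpine, Ashgrove, Dunmere, Briarlake, Fernhollow, Juniper
Last habitat: Greywater with 94 animals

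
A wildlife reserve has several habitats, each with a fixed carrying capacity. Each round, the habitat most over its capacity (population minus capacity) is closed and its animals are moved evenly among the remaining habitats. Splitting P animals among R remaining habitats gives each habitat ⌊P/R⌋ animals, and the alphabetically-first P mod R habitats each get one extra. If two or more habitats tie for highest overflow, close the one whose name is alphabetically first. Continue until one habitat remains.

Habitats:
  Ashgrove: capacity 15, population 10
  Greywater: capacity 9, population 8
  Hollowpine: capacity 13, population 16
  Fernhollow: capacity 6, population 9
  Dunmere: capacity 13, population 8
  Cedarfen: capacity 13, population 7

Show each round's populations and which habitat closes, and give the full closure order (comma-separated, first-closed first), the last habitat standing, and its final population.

Round 1: Ashgrove=10 Cedarfen=7 Dunmere=8 Fernhollow=9 Greywater=8 Hollowpine=16 → close Fernhollow (overflow 3)
  9÷5 = 1 each, +1 to first 4
Round 2: Ashgrove=12 Cedarfen=9 Dunmere=10 Greywater=10 Hollowpine=17 → close Hollowpine (overflow 4)
  17÷4 = 4 each, +1 to first 1
Round 3: Ashgrove=17 Cedarfen=13 Dunmere=14 Greywater=14 → close Greywater (overflow 5)
  14÷3 = 4 each, +1 to first 2
Round 4: Ashgrove=22 Cedarfen=18 Dunmere=18 → close Ashgrove (overflow 7)
  22÷2 = 11 each, +1 to first 0
Round 5: Cedarfen=29 Dunmere=29 → close Cedarfen (overflow 16)
  29÷1 = 29 each, +1 to first 0

Closure order: Fernhollow, Hollowpine, Greywater, Ashgrove, Cedarfen
Last habitat: Dunmere with 58 animals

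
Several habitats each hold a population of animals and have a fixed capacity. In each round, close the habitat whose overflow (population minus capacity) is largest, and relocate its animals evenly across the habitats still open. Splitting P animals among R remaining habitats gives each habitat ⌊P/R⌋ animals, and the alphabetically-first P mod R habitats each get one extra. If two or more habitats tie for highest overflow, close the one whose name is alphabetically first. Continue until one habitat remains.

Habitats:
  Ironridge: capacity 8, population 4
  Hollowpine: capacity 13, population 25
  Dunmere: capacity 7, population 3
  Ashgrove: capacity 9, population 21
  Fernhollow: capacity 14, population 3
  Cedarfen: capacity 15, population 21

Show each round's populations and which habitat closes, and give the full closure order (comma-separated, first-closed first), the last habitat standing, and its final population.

Round 1: Ashgrove=21 Cedarfen=21 Dunmere=3 Fernhollow=3 Hollowpine=25 Ironridge=4 → close Ashgrove (overflow 12)
  21÷5 = 4 each, +1 to first 1
Round 2: Cedarfen=26 Dunmere=7 Fernhollow=7 Hollowpine=29 Ironridge=8 → close Hollowpine (overflow 16)
  29÷4 = 7 each, +1 to first 1
Round 3: Cedarfen=34 Dunmere=14 Fernhollow=14 Ironridge=15 → close Cedarfen (overflow 19)
  34÷3 = 11 each, +1 to first 1
Round 4: Dunmere=26 Fernhollow=25 Ironridge=26 → close Dunmere (overflow 19)
  26÷2 = 13 each, +1 to first 0
Round 5: Fernhollow=38 Ironridge=39 → close Ironridge (overflow 31)
  39÷1 = 39 each, +1 to first 0

Closure order: Ashgrove, Hollowpine, Cedarfen, Dunmere, Ironridge
Last habitat: Fernhollow with 77 animals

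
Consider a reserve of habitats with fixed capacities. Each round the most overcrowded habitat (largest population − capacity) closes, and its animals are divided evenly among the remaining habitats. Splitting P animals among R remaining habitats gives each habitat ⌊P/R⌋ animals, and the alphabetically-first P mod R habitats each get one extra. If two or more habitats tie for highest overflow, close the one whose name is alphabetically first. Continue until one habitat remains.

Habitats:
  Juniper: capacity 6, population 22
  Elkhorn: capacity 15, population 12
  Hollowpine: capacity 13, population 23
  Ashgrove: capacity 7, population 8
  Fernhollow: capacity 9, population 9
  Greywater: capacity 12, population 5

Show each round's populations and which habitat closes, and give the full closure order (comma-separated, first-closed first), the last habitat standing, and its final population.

Round 1: Ashgrove=8 Elkhorn=12 Fernhollow=9 Greywater=5 Hollowpine=23 Juniper=22 → close Juniper (overflow 16)
  22÷5 = 4 each, +1 to first 2
Round 2: Ashgrove=13 Elkhorn=17 Fernhollow=13 Greywater=9 Hollowpine=27 → close Hollowpine (overflow 14)
  27÷4 = 6 each, +1 to first 3
Round 3: Ashgrove=20 Elkhorn=24 Fernhollow=20 Greywater=15 → close Ashgrove (overflow 13)
  20÷3 = 6 each, +1 to first 2
Round 4: Elkhorn=31 Fernhollow=27 Greywater=21 → close Fernhollow (overflow 18)
  27÷2 = 13 each, +1 to first 1
Round 5: Elkhorn=45 Greywater=34 → close Elkhorn (overflow 30)
  45÷1 = 45 each, +1 to first 0

Closure order: Juniper, Hollowpine, Ashgrove, Fernhollow, Elkhorn
Last habitat: Greywater with 79 animals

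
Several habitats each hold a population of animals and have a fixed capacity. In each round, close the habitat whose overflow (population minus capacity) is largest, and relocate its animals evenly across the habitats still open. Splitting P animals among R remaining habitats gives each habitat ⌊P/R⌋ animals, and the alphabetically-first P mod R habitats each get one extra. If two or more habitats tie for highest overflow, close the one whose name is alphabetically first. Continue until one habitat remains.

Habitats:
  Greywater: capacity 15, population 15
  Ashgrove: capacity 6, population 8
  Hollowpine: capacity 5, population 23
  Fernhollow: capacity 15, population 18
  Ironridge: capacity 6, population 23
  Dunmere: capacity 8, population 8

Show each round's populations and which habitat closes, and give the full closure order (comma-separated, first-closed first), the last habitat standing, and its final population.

Round 1: Ashgrove=8 Dunmere=8 Fernhollow=18 Greywater=15 Hollowpine=23 Ironridge=23 → close Hollowpine (overflow 18)
  23÷5 = 4 each, +1 to first 3
Round 2: Ashgrove=13 Dunmere=13 Fernhollow=23 Greywater=19 Ironridge=27 → close Ironridge (overflow 21)
  27÷4 = 6 each, +1 to first 3
Round 3: Ashgrove=20 Dunmere=20 Fernhollow=30 Greywater=25 → close Fernhollow (overflow 15)
  30÷3 = 10 each, +1 to first 0
Round 4: Ashgrove=30 Dunmere=30 Greywater=35 → close Ashgrove (overflow 24)
  30÷2 = 15 each, +1 to first 0
Round 5: Dunmere=45 Greywater=50 → close Dunmere (overflow 37)
  45÷1 = 45 each, +1 to first 0

Closure order: Hollowpine, Ironridge, Fernhollow, Ashgrove, Dunmere
Last habitat: Greywater with 95 animals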